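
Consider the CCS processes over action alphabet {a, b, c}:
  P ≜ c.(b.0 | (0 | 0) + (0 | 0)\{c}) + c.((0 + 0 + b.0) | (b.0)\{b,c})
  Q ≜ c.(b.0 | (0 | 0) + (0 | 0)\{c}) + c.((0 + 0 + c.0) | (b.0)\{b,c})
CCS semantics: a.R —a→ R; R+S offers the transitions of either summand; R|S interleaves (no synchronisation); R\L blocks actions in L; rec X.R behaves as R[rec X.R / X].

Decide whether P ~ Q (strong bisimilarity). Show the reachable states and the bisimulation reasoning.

LTS(P): 5 reachable states
  s0 = c.(b.0 | (0 | 0) + (0 | 0)\{c}) + c.((0 + 0 + b.0) | (b.0)\{b,c}) | ··c··> s1, ··c··> s2
  s1 = (0 + 0 + b.0) | (b.0)\{b,c} | ··b··> s3
  s2 = b.0 | (0 | 0) + (0 | 0)\{c} | ··b··> s4
  s3 = 0 | (b.0)\{b,c} | stopped
  s4 = 0 | (0 | 0) | stopped
LTS(Q): 5 reachable states
  t0 = c.(b.0 | (0 | 0) + (0 | 0)\{c}) + c.((0 + 0 + c.0) | (b.0)\{b,c}) | ··c··> t1, ··c··> t2
  t1 = (0 + 0 + c.0) | (b.0)\{b,c} | ··c··> t3
  t2 = b.0 | (0 | 0) + (0 | 0)\{c} | ··b··> t4
  t3 = 0 | (b.0)\{b,c} | stopped
  t4 = 0 | (0 | 0) | stopped
Partition-refinement fixed point:
  B0 = {s0}
  B1 = {s1, s2, t2}
  B2 = {s3, s4, t3, t4}
  B3 = {t0}
  B4 = {t1}
s0 ∈ B0, t0 ∈ B3 → different blocks

P ≁ Q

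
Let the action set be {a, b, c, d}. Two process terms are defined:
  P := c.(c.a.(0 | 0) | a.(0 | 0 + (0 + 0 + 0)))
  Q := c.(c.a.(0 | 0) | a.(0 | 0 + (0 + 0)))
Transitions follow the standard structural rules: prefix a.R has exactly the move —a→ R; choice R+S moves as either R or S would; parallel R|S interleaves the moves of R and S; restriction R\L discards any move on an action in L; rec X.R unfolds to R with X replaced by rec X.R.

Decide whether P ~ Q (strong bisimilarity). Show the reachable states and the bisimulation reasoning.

LTS(P): 7 reachable states
  m0 = c.(c.a.(0 | 0) | a.(0 | 0 + (0 + 0 + 0))) has moves -c-> m1
  m1 = c.a.(0 | 0) | a.(0 | 0 + (0 + 0 + 0)) has moves -a-> m2, -c-> m3
  m2 = c.a.(0 | 0) | (0 | 0 + (0 + 0 + 0)) has moves -c-> m4
  m3 = a.(0 | 0) | a.(0 | 0 + (0 + 0 + 0)) has moves -a-> m4, -a-> m5
  m4 = a.(0 | 0) | (0 | 0 + (0 + 0 + 0)) has moves -a-> m6
  m5 = 0 | 0 | a.(0 | 0 + (0 + 0 + 0)) has moves -a-> m6
  m6 = 0 | 0 | (0 | 0 + (0 + 0 + 0)) has moves deadlocked
LTS(Q): 7 reachable states
  n0 = c.(c.a.(0 | 0) | a.(0 | 0 + (0 + 0))) has moves -c-> n1
  n1 = c.a.(0 | 0) | a.(0 | 0 + (0 + 0)) has moves -a-> n2, -c-> n3
  n2 = c.a.(0 | 0) | (0 | 0 + (0 + 0)) has moves -c-> n4
  n3 = a.(0 | 0) | a.(0 | 0 + (0 + 0)) has moves -a-> n4, -a-> n5
  n4 = a.(0 | 0) | (0 | 0 + (0 + 0)) has moves -a-> n6
  n5 = 0 | 0 | a.(0 | 0 + (0 + 0)) has moves -a-> n6
  n6 = 0 | 0 | (0 | 0 + (0 + 0)) has moves deadlocked
Partition-refinement fixed point:
  B0 = {m0, n0}
  B1 = {m1, n1}
  B2 = {m2, n2}
  B3 = {m4, m5, n4, n5}
  B4 = {m6, n6}
  B5 = {m3, n3}
m0 ∈ B0, n0 ∈ B0 → same block

bisimilar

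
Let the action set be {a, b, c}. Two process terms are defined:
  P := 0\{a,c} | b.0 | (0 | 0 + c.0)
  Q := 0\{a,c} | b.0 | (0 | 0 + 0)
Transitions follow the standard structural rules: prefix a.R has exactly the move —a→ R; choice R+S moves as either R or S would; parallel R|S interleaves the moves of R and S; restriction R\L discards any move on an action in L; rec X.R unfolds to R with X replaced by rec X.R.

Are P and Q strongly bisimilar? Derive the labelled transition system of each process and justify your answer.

P ≁ Q

Reachable graph of P (4 states):
  m0 = 0\{a,c} | b.0 | (0 | 0 + c.0) → ··b··> m1, ··c··> m2
  m1 = 0\{a,c} | 0 | (0 | 0 + c.0) → ··c··> m3
  m2 = 0\{a,c} | b.0 | 0 → ··b··> m3
  m3 = 0\{a,c} | 0 | 0 → ·
Reachable graph of Q (2 states):
  n0 = 0\{a,c} | b.0 | (0 | 0 + 0) → ··b··> n1
  n1 = 0\{a,c} | 0 | (0 | 0 + 0) → ·
Bisimilarity quotient blocks:
  B0 = {m0}
  B1 = {m2, n0}
  B2 = {m3, n1}
  B3 = {m1}
m0 ∈ B0, n0 ∈ B1 → different blocks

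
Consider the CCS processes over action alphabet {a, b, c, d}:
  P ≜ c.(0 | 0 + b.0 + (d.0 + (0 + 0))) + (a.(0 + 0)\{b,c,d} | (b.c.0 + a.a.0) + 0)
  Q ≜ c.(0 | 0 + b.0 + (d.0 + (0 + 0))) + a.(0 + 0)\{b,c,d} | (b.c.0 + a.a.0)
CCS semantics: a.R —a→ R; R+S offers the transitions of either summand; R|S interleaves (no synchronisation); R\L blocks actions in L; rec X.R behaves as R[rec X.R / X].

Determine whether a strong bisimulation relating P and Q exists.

bisimilar

P's transition system — 10 states:
  m0 = c.(0 | 0 + b.0 + (d.0 + (0 + 0))) + (a.(0 + 0)\{b,c,d} | (b.c.0 + a.a.0) + 0) :: --a--▸ m1, --a--▸ m2, --b--▸ m3, --c--▸ m4
  m1 = (0 + 0)\{b,c,d} | (b.c.0 + a.a.0) :: --a--▸ m5, --b--▸ m6
  m2 = a.(0 + 0)\{b,c,d} | a.0 :: --a--▸ m5, --a--▸ m7
  m3 = a.(0 + 0)\{b,c,d} | c.0 :: --a--▸ m6, --c--▸ m7
  m4 = 0 | 0 + b.0 + (d.0 + (0 + 0)) :: --b--▸ m8, --d--▸ m8
  m5 = (0 + 0)\{b,c,d} | a.0 :: --a--▸ m9
  m6 = (0 + 0)\{b,c,d} | c.0 :: --c--▸ m9
  m7 = a.(0 + 0)\{b,c,d} | 0 :: --a--▸ m9
  m8 = 0 :: ·
  m9 = (0 + 0)\{b,c,d} | 0 :: ·
Q's transition system — 10 states:
  n0 = c.(0 | 0 + b.0 + (d.0 + (0 + 0))) + a.(0 + 0)\{b,c,d} | (b.c.0 + a.a.0) :: --a--▸ n1, --a--▸ n2, --b--▸ n3, --c--▸ n4
  n1 = (0 + 0)\{b,c,d} | (b.c.0 + a.a.0) :: --a--▸ n5, --b--▸ n6
  n2 = a.(0 + 0)\{b,c,d} | a.0 :: --a--▸ n5, --a--▸ n7
  n3 = a.(0 + 0)\{b,c,d} | c.0 :: --a--▸ n6, --c--▸ n7
  n4 = 0 | 0 + b.0 + (d.0 + (0 + 0)) :: --b--▸ n8, --d--▸ n8
  n5 = (0 + 0)\{b,c,d} | a.0 :: --a--▸ n9
  n6 = (0 + 0)\{b,c,d} | c.0 :: --c--▸ n9
  n7 = a.(0 + 0)\{b,c,d} | 0 :: --a--▸ n9
  n8 = 0 :: ·
  n9 = (0 + 0)\{b,c,d} | 0 :: ·
Partition-refinement fixed point:
  B0 = {m0, n0}
  B1 = {m3, n3}
  B2 = {m6, n6}
  B3 = {m8, m9, n8, n9}
  B4 = {m5, m7, n5, n7}
  B5 = {m2, n2}
  B6 = {m1, n1}
  B7 = {m4, n4}
m0 ∈ B0, n0 ∈ B0 → same block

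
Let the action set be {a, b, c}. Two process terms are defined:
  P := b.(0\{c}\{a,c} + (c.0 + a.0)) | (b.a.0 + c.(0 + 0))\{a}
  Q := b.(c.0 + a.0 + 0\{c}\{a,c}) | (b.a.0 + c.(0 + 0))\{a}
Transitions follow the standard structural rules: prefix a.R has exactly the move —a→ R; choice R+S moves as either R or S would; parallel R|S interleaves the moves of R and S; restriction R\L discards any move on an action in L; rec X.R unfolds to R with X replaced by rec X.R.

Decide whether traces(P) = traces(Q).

trace-equivalent

Reachable graph of P (9 states):
  s0 = b.(0\{c}\{a,c} + (c.0 + a.0)) | (b.a.0 + c.(0 + 0))\{a} ⊢ --b--▸ s1, --b--▸ s2, --c--▸ s3
  s1 = (0\{c}\{a,c} + (c.0 + a.0)) | (b.a.0 + c.(0 + 0))\{a} ⊢ --a--▸ s4, --b--▸ s5, --c--▸ s4, --c--▸ s6
  s2 = b.(0\{c}\{a,c} + (c.0 + a.0)) | (a.0)\{a} ⊢ --b--▸ s5
  s3 = b.(0\{c}\{a,c} + (c.0 + a.0)) | (0 + 0)\{a} ⊢ --b--▸ s6
  s4 = 0 | (b.a.0 + c.(0 + 0))\{a} ⊢ --b--▸ s7, --c--▸ s8
  s5 = (0\{c}\{a,c} + (c.0 + a.0)) | (a.0)\{a} ⊢ --a--▸ s7, --c--▸ s7
  s6 = (0\{c}\{a,c} + (c.0 + a.0)) | (0 + 0)\{a} ⊢ --a--▸ s8, --c--▸ s8
  s7 = 0 | (a.0)\{a} ⊢ (no moves)
  s8 = 0 | (0 + 0)\{a} ⊢ (no moves)
Reachable graph of Q (9 states):
  t0 = b.(c.0 + a.0 + 0\{c}\{a,c}) | (b.a.0 + c.(0 + 0))\{a} ⊢ --b--▸ t1, --b--▸ t2, --c--▸ t3
  t1 = (c.0 + a.0 + 0\{c}\{a,c}) | (b.a.0 + c.(0 + 0))\{a} ⊢ --a--▸ t4, --b--▸ t5, --c--▸ t4, --c--▸ t6
  t2 = b.(c.0 + a.0 + 0\{c}\{a,c}) | (a.0)\{a} ⊢ --b--▸ t5
  t3 = b.(c.0 + a.0 + 0\{c}\{a,c}) | (0 + 0)\{a} ⊢ --b--▸ t6
  t4 = 0 | (b.a.0 + c.(0 + 0))\{a} ⊢ --b--▸ t7, --c--▸ t8
  t5 = (c.0 + a.0 + 0\{c}\{a,c}) | (a.0)\{a} ⊢ --a--▸ t7, --c--▸ t7
  t6 = (c.0 + a.0 + 0\{c}\{a,c}) | (0 + 0)\{a} ⊢ --a--▸ t8, --c--▸ t8
  t7 = 0 | (a.0)\{a} ⊢ (no moves)
  t8 = 0 | (0 + 0)\{a} ⊢ (no moves)
Bisimilarity quotient blocks:
  B0 = {s0, t0}
  B1 = {s2, s3, t2, t3}
  B2 = {s5, s6, t5, t6}
  B3 = {s7, s8, t7, t8}
  B4 = {s1, t1}
  B5 = {s4, t4}
s0 ∈ B0, t0 ∈ B0 → same block
Bisimilar ⇒ trace-equivalent.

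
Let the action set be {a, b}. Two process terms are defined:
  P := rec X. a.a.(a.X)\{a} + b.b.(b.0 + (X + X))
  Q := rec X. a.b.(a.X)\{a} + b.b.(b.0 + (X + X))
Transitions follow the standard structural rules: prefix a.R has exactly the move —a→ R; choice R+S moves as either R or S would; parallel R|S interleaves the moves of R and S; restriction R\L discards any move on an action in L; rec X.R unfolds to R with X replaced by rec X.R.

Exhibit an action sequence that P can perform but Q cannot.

P's transition system — 6 states:
  p0 = rec X. a.a.(a.X)\{a} + b.b.(b.0 + (X + X)) ⊢ --a--▸ p1, --b--▸ p2
  p1 = a.(a.(rec X. a.a.(a.X)\{a} + b.b.(b.0 + (X + X))))\{a} ⊢ --a--▸ p3
  p2 = b.(b.0 + ((rec X. a.a.(a.X)\{a} + b.b.(b.0 + (X + X))) + (rec X. a.a.(a.X)\{a} + b.b.(b.0 + (X + X))))) ⊢ --b--▸ p4
  p3 = (a.(rec X. a.a.(a.X)\{a} + b.b.(b.0 + (X + X))))\{a} ⊢ ·
  p4 = b.0 + ((rec X. a.a.(a.X)\{a} + b.b.(b.0 + (X + X))) + (rec X. a.a.(a.X)\{a} + b.b.(b.0 + (X + X)))) ⊢ --a--▸ p1, --b--▸ p2, --b--▸ p5
  p5 = 0 ⊢ ·
Q's transition system — 6 states:
  q0 = rec X. a.b.(a.X)\{a} + b.b.(b.0 + (X + X)) ⊢ --a--▸ q1, --b--▸ q2
  q1 = b.(a.(rec X. a.b.(a.X)\{a} + b.b.(b.0 + (X + X))))\{a} ⊢ --b--▸ q3
  q2 = b.(b.0 + ((rec X. a.b.(a.X)\{a} + b.b.(b.0 + (X + X))) + (rec X. a.b.(a.X)\{a} + b.b.(b.0 + (X + X))))) ⊢ --b--▸ q4
  q3 = (a.(rec X. a.b.(a.X)\{a} + b.b.(b.0 + (X + X))))\{a} ⊢ ·
  q4 = b.0 + ((rec X. a.b.(a.X)\{a} + b.b.(b.0 + (X + X))) + (rec X. a.b.(a.X)\{a} + b.b.(b.0 + (X + X)))) ⊢ --a--▸ q1, --b--▸ q2, --b--▸ q5
  q5 = 0 ⊢ ·
Run σ = ⟨aa⟩ on P: start {p0}
  [1] a ⇒ {p1}
  [2] a ⇒ {p3}
  — P admits the full trace.
Run σ = ⟨aa⟩ on Q: start {q0}
  [1] a ⇒ {q1}
  [2] a ⇒ no successor for Q

aa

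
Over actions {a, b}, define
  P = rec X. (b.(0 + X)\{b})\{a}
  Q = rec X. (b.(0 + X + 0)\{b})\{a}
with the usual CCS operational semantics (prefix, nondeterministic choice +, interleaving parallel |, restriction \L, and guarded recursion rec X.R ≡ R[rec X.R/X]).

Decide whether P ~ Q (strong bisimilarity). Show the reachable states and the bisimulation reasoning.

LTS(P): 2 reachable states
  m0 = rec X. (b.(0 + X)\{b})\{a} :: -b-> m1
  m1 = (0 + (rec X. (b.(0 + X)\{b})\{a}))\{b}\{a} :: stopped
LTS(Q): 2 reachable states
  n0 = rec X. (b.(0 + X + 0)\{b})\{a} :: -b-> n1
  n1 = (0 + (rec X. (b.(0 + X + 0)\{b})\{a}) + 0)\{b}\{a} :: stopped
Partition-refinement fixed point:
  B0 = {m0, n0}
  B1 = {m1, n1}
m0 ∈ B0, n0 ∈ B0 → same block

P ~ Q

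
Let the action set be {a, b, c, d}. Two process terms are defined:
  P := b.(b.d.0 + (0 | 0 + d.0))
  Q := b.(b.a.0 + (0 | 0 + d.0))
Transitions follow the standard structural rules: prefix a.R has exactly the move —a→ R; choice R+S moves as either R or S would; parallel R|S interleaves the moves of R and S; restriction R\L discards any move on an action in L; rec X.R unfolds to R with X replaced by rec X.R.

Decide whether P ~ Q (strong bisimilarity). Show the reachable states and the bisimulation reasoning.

not bisimilar

LTS(P): 4 reachable states
  u0 = b.(b.d.0 + (0 | 0 + d.0)) → -b-> u1
  u1 = b.d.0 + (0 | 0 + d.0) → -b-> u2, -d-> u3
  u2 = d.0 → -d-> u3
  u3 = 0 → deadlocked
LTS(Q): 4 reachable states
  v0 = b.(b.a.0 + (0 | 0 + d.0)) → -b-> v1
  v1 = b.a.0 + (0 | 0 + d.0) → -b-> v2, -d-> v3
  v2 = a.0 → -a-> v3
  v3 = 0 → deadlocked
Coarsest stable partition (strong bisimilarity classes):
  B0 = {u0}
  B1 = {u1}
  B2 = {u3, v3}
  B3 = {u2}
  B4 = {v0}
  B5 = {v1}
  B6 = {v2}
u0 ∈ B0, v0 ∈ B4 → different blocks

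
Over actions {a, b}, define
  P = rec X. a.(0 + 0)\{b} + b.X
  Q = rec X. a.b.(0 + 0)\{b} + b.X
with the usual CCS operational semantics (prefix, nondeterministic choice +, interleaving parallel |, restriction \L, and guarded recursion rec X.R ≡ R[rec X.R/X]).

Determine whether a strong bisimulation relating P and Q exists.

LTS(P): 2 reachable states
  m0 = rec X. a.(0 + 0)\{b} + b.X :: -a-> m1, -b-> m0
  m1 = (0 + 0)\{b} :: stopped
LTS(Q): 3 reachable states
  n0 = rec X. a.b.(0 + 0)\{b} + b.X :: -a-> n1, -b-> n0
  n1 = b.(0 + 0)\{b} :: -b-> n2
  n2 = (0 + 0)\{b} :: stopped
Bisimilarity quotient blocks:
  B0 = {m0}
  B1 = {m1, n2}
  B2 = {n0}
  B3 = {n1}
m0 ∈ B0, n0 ∈ B2 → different blocks

not bisimilar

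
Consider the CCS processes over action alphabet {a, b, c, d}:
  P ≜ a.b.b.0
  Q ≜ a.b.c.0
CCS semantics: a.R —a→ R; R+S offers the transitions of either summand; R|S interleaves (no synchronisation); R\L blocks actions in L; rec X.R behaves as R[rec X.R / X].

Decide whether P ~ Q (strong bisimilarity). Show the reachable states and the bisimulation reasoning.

not bisimilar

LTS(P): 4 reachable states
  p0 = a.b.b.0 | ··a··> p1
  p1 = b.b.0 | ··b··> p2
  p2 = b.0 | ··b··> p3
  p3 = 0 | ∅
LTS(Q): 4 reachable states
  q0 = a.b.c.0 | ··a··> q1
  q1 = b.c.0 | ··b··> q2
  q2 = c.0 | ··c··> q3
  q3 = 0 | ∅
Bisimilarity quotient blocks:
  B0 = {p0}
  B1 = {p1}
  B2 = {p2}
  B3 = {p3, q3}
  B4 = {q0}
  B5 = {q1}
  B6 = {q2}
p0 ∈ B0, q0 ∈ B4 → different blocks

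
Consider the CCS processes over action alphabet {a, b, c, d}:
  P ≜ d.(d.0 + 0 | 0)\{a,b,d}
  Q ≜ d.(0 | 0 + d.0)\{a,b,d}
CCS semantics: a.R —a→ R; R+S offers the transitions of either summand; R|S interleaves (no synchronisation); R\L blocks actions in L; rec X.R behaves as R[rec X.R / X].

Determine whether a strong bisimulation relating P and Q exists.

YES

P's transition system — 2 states:
  m0 = d.(d.0 + 0 | 0)\{a,b,d} → =d=> m1
  m1 = (d.0 + 0 | 0)\{a,b,d} → ∅
Q's transition system — 2 states:
  n0 = d.(0 | 0 + d.0)\{a,b,d} → =d=> n1
  n1 = (0 | 0 + d.0)\{a,b,d} → ∅
Coarsest stable partition (strong bisimilarity classes):
  B0 = {m0, n0}
  B1 = {m1, n1}
m0 ∈ B0, n0 ∈ B0 → same block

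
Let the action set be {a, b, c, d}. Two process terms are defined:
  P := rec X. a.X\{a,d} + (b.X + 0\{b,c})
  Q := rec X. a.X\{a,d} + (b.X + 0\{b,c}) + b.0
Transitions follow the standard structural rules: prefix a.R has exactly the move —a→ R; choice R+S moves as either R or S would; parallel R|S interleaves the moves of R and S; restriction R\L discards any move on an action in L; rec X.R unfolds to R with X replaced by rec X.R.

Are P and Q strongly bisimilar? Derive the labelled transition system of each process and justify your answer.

LTS(P): 2 reachable states
  u0 = rec X. a.X\{a,d} + (b.X + 0\{b,c}) has moves —a→ u1, —b→ u0
  u1 = (rec X. a.X\{a,d} + (b.X + 0\{b,c}))\{a,d} has moves —b→ u1
LTS(Q): 4 reachable states
  v0 = rec X. a.X\{a,d} + (b.X + 0\{b,c}) + b.0 has moves —a→ v1, —b→ v0, —b→ v2
  v1 = (rec X. a.X\{a,d} + (b.X + 0\{b,c}) + b.0)\{a,d} has moves —b→ v1, —b→ v3
  v2 = 0 has moves stopped
  v3 = 0\{a,d} has moves stopped
Bisimilarity quotient blocks:
  B0 = {u0}
  B1 = {u1}
  B2 = {v0}
  B3 = {v2, v3}
  B4 = {v1}
u0 ∈ B0, v0 ∈ B2 → different blocks

NO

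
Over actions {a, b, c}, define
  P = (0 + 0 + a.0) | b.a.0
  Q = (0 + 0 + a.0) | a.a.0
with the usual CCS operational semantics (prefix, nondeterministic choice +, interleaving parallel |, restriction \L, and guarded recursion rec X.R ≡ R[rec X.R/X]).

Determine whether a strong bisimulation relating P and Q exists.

P ≁ Q

Reachable graph of P (6 states):
  s0 = (0 + 0 + a.0) | b.a.0 has moves =a=> s1, =b=> s2
  s1 = 0 | b.a.0 has moves =b=> s3
  s2 = (0 + 0 + a.0) | a.0 has moves =a=> s3, =a=> s4
  s3 = 0 | a.0 has moves =a=> s5
  s4 = (0 + 0 + a.0) | 0 has moves =a=> s5
  s5 = 0 | 0 has moves ∅
Reachable graph of Q (6 states):
  t0 = (0 + 0 + a.0) | a.a.0 has moves =a=> t1, =a=> t2
  t1 = (0 + 0 + a.0) | a.0 has moves =a=> t3, =a=> t4
  t2 = 0 | a.a.0 has moves =a=> t4
  t3 = (0 + 0 + a.0) | 0 has moves =a=> t5
  t4 = 0 | a.0 has moves =a=> t5
  t5 = 0 | 0 has moves ∅
Partition-refinement fixed point:
  B0 = {s0}
  B1 = {s1}
  B2 = {s3, s4, t3, t4}
  B3 = {s5, t5}
  B4 = {s2, t1, t2}
  B5 = {t0}
s0 ∈ B0, t0 ∈ B5 → different blocks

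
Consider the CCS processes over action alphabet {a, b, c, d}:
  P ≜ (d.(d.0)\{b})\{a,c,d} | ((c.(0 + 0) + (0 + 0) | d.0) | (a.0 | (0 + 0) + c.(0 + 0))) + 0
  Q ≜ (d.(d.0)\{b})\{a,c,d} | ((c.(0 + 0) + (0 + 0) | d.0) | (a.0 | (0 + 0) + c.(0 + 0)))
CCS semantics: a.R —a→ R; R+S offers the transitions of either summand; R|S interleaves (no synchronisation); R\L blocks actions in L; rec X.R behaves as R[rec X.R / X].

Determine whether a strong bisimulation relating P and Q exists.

P ~ Q

Reachable graph of P (9 states):
  p0 = (d.(d.0)\{b})\{a,c,d} | ((c.(0 + 0) + (0 + 0) | d.0) | (a.0 | (0 + 0) + c.(0 + 0))) + 0 :: =a=> p1, =c=> p2, =c=> p3, =d=> p4
  p1 = (d.(d.0)\{b})\{a,c,d} | ((c.(0 + 0) + (0 + 0) | d.0) | (0 | (0 + 0))) :: =c=> p5, =d=> p6
  p2 = (d.(d.0)\{b})\{a,c,d} | ((0 + 0) | (a.0 | (0 + 0) + c.(0 + 0))) :: =a=> p5, =c=> p7
  p3 = (d.(d.0)\{b})\{a,c,d} | ((c.(0 + 0) + (0 + 0) | d.0) | (0 + 0)) :: =c=> p7, =d=> p8
  p4 = (d.(d.0)\{b})\{a,c,d} | ((0 + 0) | 0 | (a.0 | (0 + 0) + c.(0 + 0))) :: =a=> p6, =c=> p8
  p5 = (d.(d.0)\{b})\{a,c,d} | ((0 + 0) | (0 | (0 + 0))) :: stopped
  p6 = (d.(d.0)\{b})\{a,c,d} | ((0 + 0) | 0 | (0 | (0 + 0))) :: stopped
  p7 = (d.(d.0)\{b})\{a,c,d} | ((0 + 0) | (0 + 0)) :: stopped
  p8 = (d.(d.0)\{b})\{a,c,d} | ((0 + 0) | 0 | (0 + 0)) :: stopped
Reachable graph of Q (9 states):
  q0 = (d.(d.0)\{b})\{a,c,d} | ((c.(0 + 0) + (0 + 0) | d.0) | (a.0 | (0 + 0) + c.(0 + 0))) :: =a=> q1, =c=> q2, =c=> q3, =d=> q4
  q1 = (d.(d.0)\{b})\{a,c,d} | ((c.(0 + 0) + (0 + 0) | d.0) | (0 | (0 + 0))) :: =c=> q5, =d=> q6
  q2 = (d.(d.0)\{b})\{a,c,d} | ((0 + 0) | (a.0 | (0 + 0) + c.(0 + 0))) :: =a=> q5, =c=> q7
  q3 = (d.(d.0)\{b})\{a,c,d} | ((c.(0 + 0) + (0 + 0) | d.0) | (0 + 0)) :: =c=> q7, =d=> q8
  q4 = (d.(d.0)\{b})\{a,c,d} | ((0 + 0) | 0 | (a.0 | (0 + 0) + c.(0 + 0))) :: =a=> q6, =c=> q8
  q5 = (d.(d.0)\{b})\{a,c,d} | ((0 + 0) | (0 | (0 + 0))) :: stopped
  q6 = (d.(d.0)\{b})\{a,c,d} | ((0 + 0) | 0 | (0 | (0 + 0))) :: stopped
  q7 = (d.(d.0)\{b})\{a,c,d} | ((0 + 0) | (0 + 0)) :: stopped
  q8 = (d.(d.0)\{b})\{a,c,d} | ((0 + 0) | 0 | (0 + 0)) :: stopped
Partition-refinement fixed point:
  B0 = {p0, q0}
  B1 = {p1, p3, q1, q3}
  B2 = {p5, p6, p7, p8, q5, q6, q7, q8}
  B3 = {p2, p4, q2, q4}
p0 ∈ B0, q0 ∈ B0 → same block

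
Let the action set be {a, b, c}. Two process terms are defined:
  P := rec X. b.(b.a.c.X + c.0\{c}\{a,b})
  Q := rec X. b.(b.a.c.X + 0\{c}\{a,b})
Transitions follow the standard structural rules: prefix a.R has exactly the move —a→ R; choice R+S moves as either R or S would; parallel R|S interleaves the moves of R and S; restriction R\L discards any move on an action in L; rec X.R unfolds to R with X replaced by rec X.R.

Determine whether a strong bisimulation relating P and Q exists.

LTS(P): 5 reachable states
  u0 = rec X. b.(b.a.c.X + c.0\{c}\{a,b}) has moves --b--▸ u1
  u1 = b.a.c.(rec X. b.(b.a.c.X + c.0\{c}\{a,b})) + c.0\{c}\{a,b} has moves --b--▸ u2, --c--▸ u3
  u2 = a.c.(rec X. b.(b.a.c.X + c.0\{c}\{a,b})) has moves --a--▸ u4
  u3 = 0\{c}\{a,b} has moves stopped
  u4 = c.(rec X. b.(b.a.c.X + c.0\{c}\{a,b})) has moves --c--▸ u0
LTS(Q): 4 reachable states
  v0 = rec X. b.(b.a.c.X + 0\{c}\{a,b}) has moves --b--▸ v1
  v1 = b.a.c.(rec X. b.(b.a.c.X + 0\{c}\{a,b})) + 0\{c}\{a,b} has moves --b--▸ v2
  v2 = a.c.(rec X. b.(b.a.c.X + 0\{c}\{a,b})) has moves --a--▸ v3
  v3 = c.(rec X. b.(b.a.c.X + 0\{c}\{a,b})) has moves --c--▸ v0
Coarsest stable partition (strong bisimilarity classes):
  B0 = {u0}
  B1 = {u1}
  B2 = {u3}
  B3 = {u2}
  B4 = {u4}
  B5 = {v0}
  B6 = {v1}
  B7 = {v2}
  B8 = {v3}
u0 ∈ B0, v0 ∈ B5 → different blocks

NO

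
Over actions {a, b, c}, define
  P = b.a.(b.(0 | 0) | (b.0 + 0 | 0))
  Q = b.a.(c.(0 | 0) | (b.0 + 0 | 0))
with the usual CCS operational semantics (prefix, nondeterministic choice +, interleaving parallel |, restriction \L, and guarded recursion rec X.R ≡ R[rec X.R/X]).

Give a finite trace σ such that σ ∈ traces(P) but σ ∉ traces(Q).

P's transition system — 6 states:
  p0 = b.a.(b.(0 | 0) | (b.0 + 0 | 0)) :: =b=> p1
  p1 = a.(b.(0 | 0) | (b.0 + 0 | 0)) :: =a=> p2
  p2 = b.(0 | 0) | (b.0 + 0 | 0) :: =b=> p3, =b=> p4
  p3 = 0 | 0 | (b.0 + 0 | 0) :: =b=> p5
  p4 = b.(0 | 0) | 0 :: =b=> p5
  p5 = 0 | 0 | 0 :: ·
Q's transition system — 6 states:
  q0 = b.a.(c.(0 | 0) | (b.0 + 0 | 0)) :: =b=> q1
  q1 = a.(c.(0 | 0) | (b.0 + 0 | 0)) :: =a=> q2
  q2 = c.(0 | 0) | (b.0 + 0 | 0) :: =b=> q3, =c=> q4
  q3 = c.(0 | 0) | 0 :: =c=> q5
  q4 = 0 | 0 | (b.0 + 0 | 0) :: =b=> q5
  q5 = 0 | 0 | 0 :: ·
Trace ⟨babb⟩ through P, begin at {p0}:
  [1] b ⇒ {p1}
  [2] a ⇒ {p2}
  [3] b ⇒ {p3, p4}
  [4] b ⇒ {p5}
  P completes σ.
Trace ⟨babb⟩ through Q, begin at {q0}:
  [1] b ⇒ {q1}
  [2] a ⇒ {q2}
  [3] b ⇒ {q3}
  [4] b ⇒ no successor for Q

babb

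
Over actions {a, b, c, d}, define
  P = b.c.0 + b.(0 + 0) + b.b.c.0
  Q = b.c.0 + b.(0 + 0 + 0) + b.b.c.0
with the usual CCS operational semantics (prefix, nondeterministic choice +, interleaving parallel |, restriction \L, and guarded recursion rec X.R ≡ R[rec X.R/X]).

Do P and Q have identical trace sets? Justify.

trace-equivalent

P's transition system — 5 states:
  p0 = b.c.0 + b.(0 + 0) + b.b.c.0 :: =b=> p1, =b=> p2, =b=> p3
  p1 = 0 + 0 :: ∅
  p2 = b.c.0 :: =b=> p3
  p3 = c.0 :: =c=> p4
  p4 = 0 :: ∅
Q's transition system — 5 states:
  q0 = b.c.0 + b.(0 + 0 + 0) + b.b.c.0 :: =b=> q1, =b=> q2, =b=> q3
  q1 = 0 + 0 + 0 :: ∅
  q2 = b.c.0 :: =b=> q3
  q3 = c.0 :: =c=> q4
  q4 = 0 :: ∅
Coarsest stable partition (strong bisimilarity classes):
  B0 = {p0, q0}
  B1 = {p3, q3}
  B2 = {p1, p4, q1, q4}
  B3 = {p2, q2}
p0 ∈ B0, q0 ∈ B0 → same block
Bisimilar ⇒ trace-equivalent.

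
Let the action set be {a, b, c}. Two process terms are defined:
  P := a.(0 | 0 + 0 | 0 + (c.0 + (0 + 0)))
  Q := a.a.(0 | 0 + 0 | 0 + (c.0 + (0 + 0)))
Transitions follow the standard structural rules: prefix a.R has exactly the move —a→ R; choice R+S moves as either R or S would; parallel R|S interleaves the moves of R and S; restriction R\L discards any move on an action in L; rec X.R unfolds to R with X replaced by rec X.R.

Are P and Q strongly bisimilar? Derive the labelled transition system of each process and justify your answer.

P's transition system — 3 states:
  m0 = a.(0 | 0 + 0 | 0 + (c.0 + (0 + 0))) | -a-> m1
  m1 = 0 | 0 + 0 | 0 + (c.0 + (0 + 0)) | -c-> m2
  m2 = 0 | (no moves)
Q's transition system — 4 states:
  n0 = a.a.(0 | 0 + 0 | 0 + (c.0 + (0 + 0))) | -a-> n1
  n1 = a.(0 | 0 + 0 | 0 + (c.0 + (0 + 0))) | -a-> n2
  n2 = 0 | 0 + 0 | 0 + (c.0 + (0 + 0)) | -c-> n3
  n3 = 0 | (no moves)
Partition-refinement fixed point:
  B0 = {m0, n1}
  B1 = {m1, n2}
  B2 = {m2, n3}
  B3 = {n0}
m0 ∈ B0, n0 ∈ B3 → different blocks

NO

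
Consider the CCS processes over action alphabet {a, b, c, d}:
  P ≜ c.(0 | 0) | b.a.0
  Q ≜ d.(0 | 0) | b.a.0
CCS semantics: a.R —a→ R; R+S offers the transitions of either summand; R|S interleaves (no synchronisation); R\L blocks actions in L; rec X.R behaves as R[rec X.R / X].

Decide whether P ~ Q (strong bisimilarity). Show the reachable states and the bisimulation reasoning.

P's transition system — 6 states:
  p0 = c.(0 | 0) | b.a.0 :: —b→ p1, —c→ p2
  p1 = c.(0 | 0) | a.0 :: —a→ p3, —c→ p4
  p2 = 0 | 0 | b.a.0 :: —b→ p4
  p3 = c.(0 | 0) | 0 :: —c→ p5
  p4 = 0 | 0 | a.0 :: —a→ p5
  p5 = 0 | 0 | 0 :: ·
Q's transition system — 6 states:
  q0 = d.(0 | 0) | b.a.0 :: —b→ q1, —d→ q2
  q1 = d.(0 | 0) | a.0 :: —a→ q3, —d→ q4
  q2 = 0 | 0 | b.a.0 :: —b→ q4
  q3 = d.(0 | 0) | 0 :: —d→ q5
  q4 = 0 | 0 | a.0 :: —a→ q5
  q5 = 0 | 0 | 0 :: ·
Partition-refinement fixed point:
  B0 = {p0}
  B1 = {p1}
  B2 = {p3}
  B3 = {p5, q5}
  B4 = {p4, q4}
  B5 = {p2, q2}
  B6 = {q0}
  B7 = {q1}
  B8 = {q3}
p0 ∈ B0, q0 ∈ B6 → different blocks

P ≁ Q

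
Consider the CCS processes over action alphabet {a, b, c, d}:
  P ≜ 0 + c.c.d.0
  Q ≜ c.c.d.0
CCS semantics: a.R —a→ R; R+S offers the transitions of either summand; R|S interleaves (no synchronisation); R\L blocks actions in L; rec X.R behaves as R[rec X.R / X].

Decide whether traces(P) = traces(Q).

LTS(P): 4 reachable states
  u0 = 0 + c.c.d.0 → --c--▸ u1
  u1 = c.d.0 → --c--▸ u2
  u2 = d.0 → --d--▸ u3
  u3 = 0 → ∅
LTS(Q): 4 reachable states
  v0 = c.c.d.0 → --c--▸ v1
  v1 = c.d.0 → --c--▸ v2
  v2 = d.0 → --d--▸ v3
  v3 = 0 → ∅
Partition-refinement fixed point:
  B0 = {u0, v0}
  B1 = {u1, v1}
  B2 = {u2, v2}
  B3 = {u3, v3}
u0 ∈ B0, v0 ∈ B0 → same block
Bisimilar ⇒ trace-equivalent.

YES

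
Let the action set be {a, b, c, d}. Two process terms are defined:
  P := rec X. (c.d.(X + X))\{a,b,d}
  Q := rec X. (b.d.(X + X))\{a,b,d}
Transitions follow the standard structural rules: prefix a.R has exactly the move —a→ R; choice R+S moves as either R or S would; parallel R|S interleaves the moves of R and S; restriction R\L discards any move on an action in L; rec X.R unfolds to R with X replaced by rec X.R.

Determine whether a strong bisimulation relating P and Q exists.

LTS(P): 2 reachable states
  u0 = rec X. (c.d.(X + X))\{a,b,d} :: -c-> u1
  u1 = (d.((rec X. (c.d.(X + X))\{a,b,d}) + (rec X. (c.d.(X + X))\{a,b,d})))\{a,b,d} :: ·
LTS(Q): 1 reachable states
  v0 = rec X. (b.d.(X + X))\{a,b,d} :: ·
Coarsest stable partition (strong bisimilarity classes):
  B0 = {u0}
  B1 = {u1, v0}
u0 ∈ B0, v0 ∈ B1 → different blocks

NO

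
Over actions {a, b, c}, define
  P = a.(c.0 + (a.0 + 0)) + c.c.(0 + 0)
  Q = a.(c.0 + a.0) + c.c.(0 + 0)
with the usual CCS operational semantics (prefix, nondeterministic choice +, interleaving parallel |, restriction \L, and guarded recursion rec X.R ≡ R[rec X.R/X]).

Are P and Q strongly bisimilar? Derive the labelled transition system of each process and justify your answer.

P ~ Q

Reachable graph of P (5 states):
  s0 = a.(c.0 + (a.0 + 0)) + c.c.(0 + 0) has moves ··a··> s1, ··c··> s2
  s1 = c.0 + (a.0 + 0) has moves ··a··> s3, ··c··> s3
  s2 = c.(0 + 0) has moves ··c··> s4
  s3 = 0 has moves ∅
  s4 = 0 + 0 has moves ∅
Reachable graph of Q (5 states):
  t0 = a.(c.0 + a.0) + c.c.(0 + 0) has moves ··a··> t1, ··c··> t2
  t1 = c.0 + a.0 has moves ··a··> t3, ··c··> t3
  t2 = c.(0 + 0) has moves ··c··> t4
  t3 = 0 has moves ∅
  t4 = 0 + 0 has moves ∅
Coarsest stable partition (strong bisimilarity classes):
  B0 = {s0, t0}
  B1 = {s1, t1}
  B2 = {s3, s4, t3, t4}
  B3 = {s2, t2}
s0 ∈ B0, t0 ∈ B0 → same block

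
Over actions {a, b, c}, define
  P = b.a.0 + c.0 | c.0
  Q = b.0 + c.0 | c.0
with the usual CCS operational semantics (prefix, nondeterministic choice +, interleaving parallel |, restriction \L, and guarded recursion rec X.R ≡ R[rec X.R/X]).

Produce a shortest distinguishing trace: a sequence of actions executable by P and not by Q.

ba

Reachable graph of P (6 states):
  u0 = b.a.0 + c.0 | c.0 :: —b→ u1, —c→ u2, —c→ u3
  u1 = a.0 :: —a→ u4
  u2 = 0 | c.0 :: —c→ u5
  u3 = c.0 | 0 :: —c→ u5
  u4 = 0 :: ∅
  u5 = 0 | 0 :: ∅
Reachable graph of Q (5 states):
  v0 = b.0 + c.0 | c.0 :: —b→ v1, —c→ v2, —c→ v3
  v1 = 0 :: ∅
  v2 = 0 | c.0 :: —c→ v4
  v3 = c.0 | 0 :: —c→ v4
  v4 = 0 | 0 :: ∅
Run σ = ⟨ba⟩ on P: start {u0}
  after b @ step 1: {u1}
  after a @ step 2: {u4}
  ✓ P
Run σ = ⟨ba⟩ on Q: start {v0}
  after b @ step 1: {v1}
  after a @ step 2: ∅ (Q stuck)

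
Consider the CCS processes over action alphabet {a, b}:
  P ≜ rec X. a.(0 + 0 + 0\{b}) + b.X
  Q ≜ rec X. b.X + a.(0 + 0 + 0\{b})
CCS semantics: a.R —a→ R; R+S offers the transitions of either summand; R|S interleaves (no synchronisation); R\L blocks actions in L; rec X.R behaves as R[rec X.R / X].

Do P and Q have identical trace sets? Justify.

trace-equivalent

Reachable graph of P (2 states):
  m0 = rec X. a.(0 + 0 + 0\{b}) + b.X | —a→ m1, —b→ m0
  m1 = 0 + 0 + 0\{b} | ·
Reachable graph of Q (2 states):
  n0 = rec X. b.X + a.(0 + 0 + 0\{b}) | —a→ n1, —b→ n0
  n1 = 0 + 0 + 0\{b} | ·
Coarsest stable partition (strong bisimilarity classes):
  B0 = {m0, n0}
  B1 = {m1, n1}
m0 ∈ B0, n0 ∈ B0 → same block
Bisimilar ⇒ trace-equivalent.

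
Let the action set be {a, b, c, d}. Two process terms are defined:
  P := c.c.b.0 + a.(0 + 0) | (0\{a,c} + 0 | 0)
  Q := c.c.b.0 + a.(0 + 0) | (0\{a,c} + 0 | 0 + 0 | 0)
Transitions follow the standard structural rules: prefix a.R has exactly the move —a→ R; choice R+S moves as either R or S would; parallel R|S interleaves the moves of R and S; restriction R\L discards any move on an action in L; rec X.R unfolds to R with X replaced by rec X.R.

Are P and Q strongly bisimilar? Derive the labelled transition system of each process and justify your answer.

Reachable graph of P (5 states):
  p0 = c.c.b.0 + a.(0 + 0) | (0\{a,c} + 0 | 0) | -a-> p1, -c-> p2
  p1 = (0 + 0) | (0\{a,c} + 0 | 0) | (no moves)
  p2 = c.b.0 | -c-> p3
  p3 = b.0 | -b-> p4
  p4 = 0 | (no moves)
Reachable graph of Q (5 states):
  q0 = c.c.b.0 + a.(0 + 0) | (0\{a,c} + 0 | 0 + 0 | 0) | -a-> q1, -c-> q2
  q1 = (0 + 0) | (0\{a,c} + 0 | 0 + 0 | 0) | (no moves)
  q2 = c.b.0 | -c-> q3
  q3 = b.0 | -b-> q4
  q4 = 0 | (no moves)
Coarsest stable partition (strong bisimilarity classes):
  B0 = {p0, q0}
  B1 = {p2, q2}
  B2 = {p3, q3}
  B3 = {p1, p4, q1, q4}
p0 ∈ B0, q0 ∈ B0 → same block

P ~ Q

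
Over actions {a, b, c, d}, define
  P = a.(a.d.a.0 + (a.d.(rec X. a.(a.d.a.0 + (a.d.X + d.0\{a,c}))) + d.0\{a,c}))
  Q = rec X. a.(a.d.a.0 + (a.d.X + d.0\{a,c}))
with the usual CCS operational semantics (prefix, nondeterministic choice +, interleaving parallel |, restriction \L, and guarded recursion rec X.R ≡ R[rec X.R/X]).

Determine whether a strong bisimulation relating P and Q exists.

YES

Reachable graph of P (8 states):
  u0 = a.(a.d.a.0 + (a.d.(rec X. a.(a.d.a.0 + (a.d.X + d.0\{a,c}))) + d.0\{a,c})) ⊢ --a--▸ u1
  u1 = a.d.a.0 + (a.d.(rec X. a.(a.d.a.0 + (a.d.X + d.0\{a,c}))) + d.0\{a,c}) ⊢ --a--▸ u2, --a--▸ u3, --d--▸ u4
  u2 = d.(rec X. a.(a.d.a.0 + (a.d.X + d.0\{a,c}))) ⊢ --d--▸ u5
  u3 = d.a.0 ⊢ --d--▸ u6
  u4 = 0\{a,c} ⊢ ·
  u5 = rec X. a.(a.d.a.0 + (a.d.X + d.0\{a,c})) ⊢ --a--▸ u1
  u6 = a.0 ⊢ --a--▸ u7
  u7 = 0 ⊢ ·
Reachable graph of Q (7 states):
  v0 = rec X. a.(a.d.a.0 + (a.d.X + d.0\{a,c})) ⊢ --a--▸ v1
  v1 = a.d.a.0 + (a.d.(rec X. a.(a.d.a.0 + (a.d.X + d.0\{a,c}))) + d.0\{a,c}) ⊢ --a--▸ v2, --a--▸ v3, --d--▸ v4
  v2 = d.(rec X. a.(a.d.a.0 + (a.d.X + d.0\{a,c}))) ⊢ --d--▸ v0
  v3 = d.a.0 ⊢ --d--▸ v5
  v4 = 0\{a,c} ⊢ ·
  v5 = a.0 ⊢ --a--▸ v6
  v6 = 0 ⊢ ·
Partition-refinement fixed point:
  B0 = {u0, u5, v0}
  B1 = {u1, v1}
  B2 = {u4, u7, v4, v6}
  B3 = {u3, v3}
  B4 = {u6, v5}
  B5 = {u2, v2}
u0 ∈ B0, v0 ∈ B0 → same block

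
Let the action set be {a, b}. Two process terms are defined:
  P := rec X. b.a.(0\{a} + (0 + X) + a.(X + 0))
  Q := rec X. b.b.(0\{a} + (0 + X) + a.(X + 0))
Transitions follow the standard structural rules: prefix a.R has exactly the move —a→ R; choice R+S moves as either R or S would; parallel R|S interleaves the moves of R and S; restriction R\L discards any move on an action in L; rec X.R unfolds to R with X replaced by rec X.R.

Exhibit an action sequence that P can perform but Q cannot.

ba

Reachable graph of P (4 states):
  u0 = rec X. b.a.(0\{a} + (0 + X) + a.(X + 0)) | --b--▸ u1
  u1 = a.(0\{a} + (0 + (rec X. b.a.(0\{a} + (0 + X) + a.(X + 0)))) + a.((rec X. b.a.(0\{a} + (0 + X) + a.(X + 0))) + 0)) | --a--▸ u2
  u2 = 0\{a} + (0 + (rec X. b.a.(0\{a} + (0 + X) + a.(X + 0)))) + a.((rec X. b.a.(0\{a} + (0 + X) + a.(X + 0))) + 0) | --a--▸ u3, --b--▸ u1
  u3 = (rec X. b.a.(0\{a} + (0 + X) + a.(X + 0))) + 0 | --b--▸ u1
Reachable graph of Q (4 states):
  v0 = rec X. b.b.(0\{a} + (0 + X) + a.(X + 0)) | --b--▸ v1
  v1 = b.(0\{a} + (0 + (rec X. b.b.(0\{a} + (0 + X) + a.(X + 0)))) + a.((rec X. b.b.(0\{a} + (0 + X) + a.(X + 0))) + 0)) | --b--▸ v2
  v2 = 0\{a} + (0 + (rec X. b.b.(0\{a} + (0 + X) + a.(X + 0)))) + a.((rec X. b.b.(0\{a} + (0 + X) + a.(X + 0))) + 0) | --a--▸ v3, --b--▸ v1
  v3 = (rec X. b.b.(0\{a} + (0 + X) + a.(X + 0))) + 0 | --b--▸ v1
Run σ = ⟨ba⟩ on P: start {u0}
  [1] b ⇒ {u1}
  [2] a ⇒ {u2}
  — P admits the full trace.
Run σ = ⟨ba⟩ on Q: start {v0}
  [1] b ⇒ {v1}
  [2] a ⇒ ∅ (Q stuck)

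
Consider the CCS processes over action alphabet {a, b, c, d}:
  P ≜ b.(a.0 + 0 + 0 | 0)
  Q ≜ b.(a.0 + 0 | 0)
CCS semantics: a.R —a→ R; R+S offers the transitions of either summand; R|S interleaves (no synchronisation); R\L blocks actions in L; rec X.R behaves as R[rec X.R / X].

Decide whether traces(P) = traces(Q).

LTS(P): 3 reachable states
  s0 = b.(a.0 + 0 + 0 | 0) | --b--▸ s1
  s1 = a.0 + 0 + 0 | 0 | --a--▸ s2
  s2 = 0 | ·
LTS(Q): 3 reachable states
  t0 = b.(a.0 + 0 | 0) | --b--▸ t1
  t1 = a.0 + 0 | 0 | --a--▸ t2
  t2 = 0 | ·
Coarsest stable partition (strong bisimilarity classes):
  B0 = {s0, t0}
  B1 = {s1, t1}
  B2 = {s2, t2}
s0 ∈ B0, t0 ∈ B0 → same block
Bisimilar ⇒ trace-equivalent.

YES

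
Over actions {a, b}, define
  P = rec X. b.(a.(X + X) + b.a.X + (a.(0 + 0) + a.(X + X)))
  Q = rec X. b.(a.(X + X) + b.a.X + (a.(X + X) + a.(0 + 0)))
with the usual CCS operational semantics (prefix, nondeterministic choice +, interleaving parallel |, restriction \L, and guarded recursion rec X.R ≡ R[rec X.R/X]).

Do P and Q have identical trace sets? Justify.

traces(P) = traces(Q)

LTS(P): 5 reachable states
  p0 = rec X. b.(a.(X + X) + b.a.X + (a.(0 + 0) + a.(X + X))) → --b--▸ p1
  p1 = a.((rec X. b.(a.(X + X) + b.a.X + (a.(0 + 0) + a.(X + X)))) + (rec X. b.(a.(X + X) + b.a.X + (a.(0 + 0) + a.(X + X))))) + b.a.(rec X. b.(a.(X + X) + b.a.X + (a.(0 + 0) + a.(X + X)))) + (a.(0 + 0) + a.((rec X. b.(a.(X + X) + b.a.X + (a.(0 + 0) + a.(X + X)))) + (rec X. b.(a.(X + X) + b.a.X + (a.(0 + 0) + a.(X + X)))))) → --a--▸ p2, --a--▸ p3, --b--▸ p4
  p2 = (rec X. b.(a.(X + X) + b.a.X + (a.(0 + 0) + a.(X + X)))) + (rec X. b.(a.(X + X) + b.a.X + (a.(0 + 0) + a.(X + X)))) → --b--▸ p1
  p3 = 0 + 0 → deadlocked
  p4 = a.(rec X. b.(a.(X + X) + b.a.X + (a.(0 + 0) + a.(X + X)))) → --a--▸ p0
LTS(Q): 5 reachable states
  q0 = rec X. b.(a.(X + X) + b.a.X + (a.(X + X) + a.(0 + 0))) → --b--▸ q1
  q1 = a.((rec X. b.(a.(X + X) + b.a.X + (a.(X + X) + a.(0 + 0)))) + (rec X. b.(a.(X + X) + b.a.X + (a.(X + X) + a.(0 + 0))))) + b.a.(rec X. b.(a.(X + X) + b.a.X + (a.(X + X) + a.(0 + 0)))) + (a.((rec X. b.(a.(X + X) + b.a.X + (a.(X + X) + a.(0 + 0)))) + (rec X. b.(a.(X + X) + b.a.X + (a.(X + X) + a.(0 + 0))))) + a.(0 + 0)) → --a--▸ q2, --a--▸ q3, --b--▸ q4
  q2 = (rec X. b.(a.(X + X) + b.a.X + (a.(X + X) + a.(0 + 0)))) + (rec X. b.(a.(X + X) + b.a.X + (a.(X + X) + a.(0 + 0)))) → --b--▸ q1
  q3 = 0 + 0 → deadlocked
  q4 = a.(rec X. b.(a.(X + X) + b.a.X + (a.(X + X) + a.(0 + 0)))) → --a--▸ q0
Bisimilarity quotient blocks:
  B0 = {p0, p2, q0, q2}
  B1 = {p1, q1}
  B2 = {p3, q3}
  B3 = {p4, q4}
p0 ∈ B0, q0 ∈ B0 → same block
Bisimilar ⇒ trace-equivalent.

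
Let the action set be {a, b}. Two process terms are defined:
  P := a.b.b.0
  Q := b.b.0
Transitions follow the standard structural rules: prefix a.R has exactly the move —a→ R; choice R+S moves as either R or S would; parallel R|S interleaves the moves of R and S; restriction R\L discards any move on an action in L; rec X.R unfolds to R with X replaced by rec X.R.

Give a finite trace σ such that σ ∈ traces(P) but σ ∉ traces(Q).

a

Reachable graph of P (4 states):
  m0 = a.b.b.0 ⊢ --a--▸ m1
  m1 = b.b.0 ⊢ --b--▸ m2
  m2 = b.0 ⊢ --b--▸ m3
  m3 = 0 ⊢ ∅
Reachable graph of Q (3 states):
  n0 = b.b.0 ⊢ --b--▸ n1
  n1 = b.0 ⊢ --b--▸ n2
  n2 = 0 ⊢ ∅
Executing a from P (initial set {m0}):
  [1] a ⇒ {m1}
  — P admits the full trace.
Executing a from Q (initial set {n0}):
  [1] a ⇒ ∅  — Q cannot continue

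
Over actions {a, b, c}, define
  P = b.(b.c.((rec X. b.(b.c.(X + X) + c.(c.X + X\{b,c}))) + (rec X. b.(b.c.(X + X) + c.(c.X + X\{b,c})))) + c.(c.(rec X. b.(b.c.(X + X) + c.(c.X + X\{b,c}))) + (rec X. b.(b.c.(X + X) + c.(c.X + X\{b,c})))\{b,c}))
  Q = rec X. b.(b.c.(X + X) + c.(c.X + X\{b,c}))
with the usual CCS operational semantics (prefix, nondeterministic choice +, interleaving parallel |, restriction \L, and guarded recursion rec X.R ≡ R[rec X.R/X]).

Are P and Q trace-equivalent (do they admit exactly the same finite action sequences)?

P's transition system — 6 states:
  p0 = b.(b.c.((rec X. b.(b.c.(X + X) + c.(c.X + X\{b,c}))) + (rec X. b.(b.c.(X + X) + c.(c.X + X\{b,c})))) + c.(c.(rec X. b.(b.c.(X + X) + c.(c.X + X\{b,c}))) + (rec X. b.(b.c.(X + X) + c.(c.X + X\{b,c})))\{b,c})) :: --b--▸ p1
  p1 = b.c.((rec X. b.(b.c.(X + X) + c.(c.X + X\{b,c}))) + (rec X. b.(b.c.(X + X) + c.(c.X + X\{b,c})))) + c.(c.(rec X. b.(b.c.(X + X) + c.(c.X + X\{b,c}))) + (rec X. b.(b.c.(X + X) + c.(c.X + X\{b,c})))\{b,c}) :: --b--▸ p2, --c--▸ p3
  p2 = c.((rec X. b.(b.c.(X + X) + c.(c.X + X\{b,c}))) + (rec X. b.(b.c.(X + X) + c.(c.X + X\{b,c})))) :: --c--▸ p4
  p3 = c.(rec X. b.(b.c.(X + X) + c.(c.X + X\{b,c}))) + (rec X. b.(b.c.(X + X) + c.(c.X + X\{b,c})))\{b,c} :: --c--▸ p5
  p4 = (rec X. b.(b.c.(X + X) + c.(c.X + X\{b,c}))) + (rec X. b.(b.c.(X + X) + c.(c.X + X\{b,c}))) :: --b--▸ p1
  p5 = rec X. b.(b.c.(X + X) + c.(c.X + X\{b,c})) :: --b--▸ p1
Q's transition system — 5 states:
  q0 = rec X. b.(b.c.(X + X) + c.(c.X + X\{b,c})) :: --b--▸ q1
  q1 = b.c.((rec X. b.(b.c.(X + X) + c.(c.X + X\{b,c}))) + (rec X. b.(b.c.(X + X) + c.(c.X + X\{b,c})))) + c.(c.(rec X. b.(b.c.(X + X) + c.(c.X + X\{b,c}))) + (rec X. b.(b.c.(X + X) + c.(c.X + X\{b,c})))\{b,c}) :: --b--▸ q2, --c--▸ q3
  q2 = c.((rec X. b.(b.c.(X + X) + c.(c.X + X\{b,c}))) + (rec X. b.(b.c.(X + X) + c.(c.X + X\{b,c})))) :: --c--▸ q4
  q3 = c.(rec X. b.(b.c.(X + X) + c.(c.X + X\{b,c}))) + (rec X. b.(b.c.(X + X) + c.(c.X + X\{b,c})))\{b,c} :: --c--▸ q0
  q4 = (rec X. b.(b.c.(X + X) + c.(c.X + X\{b,c}))) + (rec X. b.(b.c.(X + X) + c.(c.X + X\{b,c}))) :: --b--▸ q1
Coarsest stable partition (strong bisimilarity classes):
  B0 = {p0, p4, p5, q0, q4}
  B1 = {p1, q1}
  B2 = {p2, p3, q2, q3}
p0 ∈ B0, q0 ∈ B0 → same block
Bisimilar ⇒ trace-equivalent.

traces(P) = traces(Q)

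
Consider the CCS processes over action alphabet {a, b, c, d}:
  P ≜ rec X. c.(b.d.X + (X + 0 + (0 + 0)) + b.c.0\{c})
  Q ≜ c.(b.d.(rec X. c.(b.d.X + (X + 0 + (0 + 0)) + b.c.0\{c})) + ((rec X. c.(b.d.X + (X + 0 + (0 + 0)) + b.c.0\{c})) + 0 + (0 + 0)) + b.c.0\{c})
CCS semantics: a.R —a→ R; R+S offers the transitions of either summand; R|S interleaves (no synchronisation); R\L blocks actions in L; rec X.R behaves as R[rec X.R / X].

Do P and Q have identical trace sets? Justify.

LTS(P): 5 reachable states
  m0 = rec X. c.(b.d.X + (X + 0 + (0 + 0)) + b.c.0\{c}) | =c=> m1
  m1 = b.d.(rec X. c.(b.d.X + (X + 0 + (0 + 0)) + b.c.0\{c})) + ((rec X. c.(b.d.X + (X + 0 + (0 + 0)) + b.c.0\{c})) + 0 + (0 + 0)) + b.c.0\{c} | =b=> m2, =b=> m3, =c=> m1
  m2 = c.0\{c} | =c=> m4
  m3 = d.(rec X. c.(b.d.X + (X + 0 + (0 + 0)) + b.c.0\{c})) | =d=> m0
  m4 = 0\{c} | stopped
LTS(Q): 6 reachable states
  n0 = c.(b.d.(rec X. c.(b.d.X + (X + 0 + (0 + 0)) + b.c.0\{c})) + ((rec X. c.(b.d.X + (X + 0 + (0 + 0)) + b.c.0\{c})) + 0 + (0 + 0)) + b.c.0\{c}) | =c=> n1
  n1 = b.d.(rec X. c.(b.d.X + (X + 0 + (0 + 0)) + b.c.0\{c})) + ((rec X. c.(b.d.X + (X + 0 + (0 + 0)) + b.c.0\{c})) + 0 + (0 + 0)) + b.c.0\{c} | =b=> n2, =b=> n3, =c=> n1
  n2 = c.0\{c} | =c=> n4
  n3 = d.(rec X. c.(b.d.X + (X + 0 + (0 + 0)) + b.c.0\{c})) | =d=> n5
  n4 = 0\{c} | stopped
  n5 = rec X. c.(b.d.X + (X + 0 + (0 + 0)) + b.c.0\{c}) | =c=> n1
Coarsest stable partition (strong bisimilarity classes):
  B0 = {m0, n0, n5}
  B1 = {m1, n1}
  B2 = {m3, n3}
  B3 = {m2, n2}
  B4 = {m4, n4}
m0 ∈ B0, n0 ∈ B0 → same block
Bisimilar ⇒ trace-equivalent.

trace-equivalent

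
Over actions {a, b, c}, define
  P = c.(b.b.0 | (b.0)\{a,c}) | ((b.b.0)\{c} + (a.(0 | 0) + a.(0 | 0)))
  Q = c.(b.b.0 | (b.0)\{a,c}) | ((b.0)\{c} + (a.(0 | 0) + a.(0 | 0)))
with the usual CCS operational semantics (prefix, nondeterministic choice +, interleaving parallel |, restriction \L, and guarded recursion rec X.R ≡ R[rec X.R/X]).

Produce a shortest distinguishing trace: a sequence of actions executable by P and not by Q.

Reachable graph of P (28 states):
  u0 = c.(b.b.0 | (b.0)\{a,c}) | ((b.b.0)\{c} + (a.(0 | 0) + a.(0 | 0))) ⊢ —a→ u1, —b→ u2, —c→ u3
  u1 = c.(b.b.0 | (b.0)\{a,c}) | (0 | 0) ⊢ —c→ u4
  u2 = c.(b.b.0 | (b.0)\{a,c}) | (b.0)\{c} ⊢ —b→ u5, —c→ u6
  u3 = b.b.0 | (b.0)\{a,c} | ((b.b.0)\{c} + (a.(0 | 0) + a.(0 | 0))) ⊢ —a→ u4, —b→ u6, —b→ u7, —b→ u8
  u4 = b.b.0 | (b.0)\{a,c} | (0 | 0) ⊢ —b→ u10, —b→ u9
  u5 = c.(b.b.0 | (b.0)\{a,c}) | 0\{c} ⊢ —c→ u11
  u6 = b.b.0 | (b.0)\{a,c} | (b.0)\{c} ⊢ —b→ u11, —b→ u12, —b→ u13
  u7 = b.0 | (b.0)\{a,c} | ((b.b.0)\{c} + (a.(0 | 0) + a.(0 | 0))) ⊢ —a→ u9, —b→ u12, —b→ u14, —b→ u15
  u8 = b.b.0 | 0\{a,c} | ((b.b.0)\{c} + (a.(0 | 0) + a.(0 | 0))) ⊢ —a→ u10, —b→ u13, —b→ u15
  u9 = b.0 | (b.0)\{a,c} | (0 | 0) ⊢ —b→ u16, —b→ u17
  u10 = b.b.0 | 0\{a,c} | (0 | 0) ⊢ —b→ u17
  u11 = b.b.0 | (b.0)\{a,c} | 0\{c} ⊢ —b→ u18, —b→ u19
  u12 = b.0 | (b.0)\{a,c} | (b.0)\{c} ⊢ —b→ u18, —b→ u20, —b→ u21
  u13 = b.b.0 | 0\{a,c} | (b.0)\{c} ⊢ —b→ u19, —b→ u21
  u14 = 0 | (b.0)\{a,c} | ((b.b.0)\{c} + (a.(0 | 0) + a.(0 | 0))) ⊢ —a→ u16, —b→ u20, —b→ u22
  u15 = b.0 | 0\{a,c} | ((b.b.0)\{c} + (a.(0 | 0) + a.(0 | 0))) ⊢ —a→ u17, —b→ u21, —b→ u22
  u16 = 0 | (b.0)\{a,c} | (0 | 0) ⊢ —b→ u23
  u17 = b.0 | 0\{a,c} | (0 | 0) ⊢ —b→ u23
  u18 = b.0 | (b.0)\{a,c} | 0\{c} ⊢ —b→ u24, —b→ u25
  u19 = b.b.0 | 0\{a,c} | 0\{c} ⊢ —b→ u25
  u20 = 0 | (b.0)\{a,c} | (b.0)\{c} ⊢ —b→ u24, —b→ u26
  u21 = b.0 | 0\{a,c} | (b.0)\{c} ⊢ —b→ u25, —b→ u26
  u22 = 0 | 0\{a,c} | ((b.b.0)\{c} + (a.(0 | 0) + a.(0 | 0))) ⊢ —a→ u23, —b→ u26
  u23 = 0 | 0\{a,c} | (0 | 0) ⊢ (no moves)
  u24 = 0 | (b.0)\{a,c} | 0\{c} ⊢ —b→ u27
  u25 = b.0 | 0\{a,c} | 0\{c} ⊢ —b→ u27
  u26 = 0 | 0\{a,c} | (b.0)\{c} ⊢ —b→ u27
  u27 = 0 | 0\{a,c} | 0\{c} ⊢ (no moves)
Reachable graph of Q (21 states):
  v0 = c.(b.b.0 | (b.0)\{a,c}) | ((b.0)\{c} + (a.(0 | 0) + a.(0 | 0))) ⊢ —a→ v1, —b→ v2, —c→ v3
  v1 = c.(b.b.0 | (b.0)\{a,c}) | (0 | 0) ⊢ —c→ v4
  v2 = c.(b.b.0 | (b.0)\{a,c}) | 0\{c} ⊢ —c→ v5
  v3 = b.b.0 | (b.0)\{a,c} | ((b.0)\{c} + (a.(0 | 0) + a.(0 | 0))) ⊢ —a→ v4, —b→ v5, —b→ v6, —b→ v7
  v4 = b.b.0 | (b.0)\{a,c} | (0 | 0) ⊢ —b→ v8, —b→ v9
  v5 = b.b.0 | (b.0)\{a,c} | 0\{c} ⊢ —b→ v10, —b→ v11
  v6 = b.0 | (b.0)\{a,c} | ((b.0)\{c} + (a.(0 | 0) + a.(0 | 0))) ⊢ —a→ v8, —b→ v10, —b→ v12, —b→ v13
  v7 = b.b.0 | 0\{a,c} | ((b.0)\{c} + (a.(0 | 0) + a.(0 | 0))) ⊢ —a→ v9, —b→ v11, —b→ v13
  v8 = b.0 | (b.0)\{a,c} | (0 | 0) ⊢ —b→ v14, —b→ v15
  v9 = b.b.0 | 0\{a,c} | (0 | 0) ⊢ —b→ v15
  v10 = b.0 | (b.0)\{a,c} | 0\{c} ⊢ —b→ v16, —b→ v17
  v11 = b.b.0 | 0\{a,c} | 0\{c} ⊢ —b→ v17
  v12 = 0 | (b.0)\{a,c} | ((b.0)\{c} + (a.(0 | 0) + a.(0 | 0))) ⊢ —a→ v14, —b→ v16, —b→ v18
  v13 = b.0 | 0\{a,c} | ((b.0)\{c} + (a.(0 | 0) + a.(0 | 0))) ⊢ —a→ v15, —b→ v17, —b→ v18
  v14 = 0 | (b.0)\{a,c} | (0 | 0) ⊢ —b→ v19
  v15 = b.0 | 0\{a,c} | (0 | 0) ⊢ —b→ v19
  v16 = 0 | (b.0)\{a,c} | 0\{c} ⊢ —b→ v20
  v17 = b.0 | 0\{a,c} | 0\{c} ⊢ —b→ v20
  v18 = 0 | 0\{a,c} | ((b.0)\{c} + (a.(0 | 0) + a.(0 | 0))) ⊢ —a→ v19, —b→ v20
  v19 = 0 | 0\{a,c} | (0 | 0) ⊢ (no moves)
  v20 = 0 | 0\{a,c} | 0\{c} ⊢ (no moves)
Executing bb from P (initial set {u0}):
  [1] b ⇒ {u2}
  [2] b ⇒ {u5}
  ✓ P
Executing bb from Q (initial set {v0}):
  [1] b ⇒ {v2}
  [2] b ⇒ ∅ (Q stuck)

bb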